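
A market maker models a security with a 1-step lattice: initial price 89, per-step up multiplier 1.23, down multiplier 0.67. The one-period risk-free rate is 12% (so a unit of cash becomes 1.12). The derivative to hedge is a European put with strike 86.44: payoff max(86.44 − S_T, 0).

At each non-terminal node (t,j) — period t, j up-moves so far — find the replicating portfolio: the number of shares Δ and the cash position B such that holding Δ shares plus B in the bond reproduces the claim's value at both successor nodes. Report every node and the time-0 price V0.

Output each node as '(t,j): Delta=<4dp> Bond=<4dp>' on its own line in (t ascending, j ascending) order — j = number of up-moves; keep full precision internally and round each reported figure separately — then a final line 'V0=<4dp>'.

(0,0): Delta=-0.5379 Bond=52.5770
V0=4.7020

Risk-neutral probability p* = (R−d)/(u−d) = (1.12−0.67)/(1.23−0.67) = 0.8036.
Payoff layer (t=1): V(1,0)=26.8100, V(1,1)=0.0000
Node (0,0) S=89.0000: V=(p*·0.0000+(1−p*)·26.8100)/1.12=4.7020; Δ=(0.0000−26.8100)/(109.4700−59.6300)=-0.5379; B=V−Δ·S=52.5770
Each (Δ,B) replicates both successor values, so the strategy is self-financing and V0 is arbitrage-free.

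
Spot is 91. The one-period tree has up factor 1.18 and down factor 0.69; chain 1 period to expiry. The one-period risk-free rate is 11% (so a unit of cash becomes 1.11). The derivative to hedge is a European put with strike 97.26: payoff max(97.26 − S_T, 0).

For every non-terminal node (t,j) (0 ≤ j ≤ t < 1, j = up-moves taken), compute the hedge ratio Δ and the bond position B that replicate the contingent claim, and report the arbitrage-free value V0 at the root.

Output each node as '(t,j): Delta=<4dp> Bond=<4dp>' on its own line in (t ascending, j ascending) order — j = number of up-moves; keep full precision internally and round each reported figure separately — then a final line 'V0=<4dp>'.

Under the risk-neutral measure, an up-move has probability p* = (R−d)/(u−d) = 0.8571 and values discount at R = 1.11.
Terminal values V(1,·): V(1,0)=34.4700, V(1,1)=0.0000
  t=0,j=0: stock 91.0000 → up 107.3800 (V=0.0000), down 62.7900 (V=34.4700). Price 4.4363; hedge Δ=-0.7730, bond B=74.7832.
Each (Δ,B) replicates both successor values, so the strategy is self-financing and V0 is arbitrage-free.

(0,0): Delta=-0.7730 Bond=74.7832
V0=4.4363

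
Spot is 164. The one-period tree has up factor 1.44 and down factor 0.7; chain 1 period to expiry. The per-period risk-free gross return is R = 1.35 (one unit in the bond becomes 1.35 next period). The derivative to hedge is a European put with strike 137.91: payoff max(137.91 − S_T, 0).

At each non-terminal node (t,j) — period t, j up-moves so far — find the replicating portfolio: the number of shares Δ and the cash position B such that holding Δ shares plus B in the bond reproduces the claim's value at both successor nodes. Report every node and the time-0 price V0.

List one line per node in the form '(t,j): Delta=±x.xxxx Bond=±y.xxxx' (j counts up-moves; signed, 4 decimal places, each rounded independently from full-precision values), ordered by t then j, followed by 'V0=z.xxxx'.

Since d<R<u, set p* = (R−d)/(u−d) = 0.8784; price each node as the discounted p*-expectation of its children.
Terminal payoffs: V(1,0)=23.1100, V(1,1)=0.0000
(0,0): S=164.0000. Δ = (V_up−V_dn)/(S_up−S_dn) = (0.0000−23.1100)/(236.1600−114.8000) = -0.1904. V = [p*·0.0000 + (1−p*)·23.1100]/1.35 = 2.0820. B = V − Δ·S = 33.3117.
Self-financing check: at every node Δ·S+B equals the discounted successor values.

(0,0): Delta=-0.1904 Bond=33.3117
V0=2.0820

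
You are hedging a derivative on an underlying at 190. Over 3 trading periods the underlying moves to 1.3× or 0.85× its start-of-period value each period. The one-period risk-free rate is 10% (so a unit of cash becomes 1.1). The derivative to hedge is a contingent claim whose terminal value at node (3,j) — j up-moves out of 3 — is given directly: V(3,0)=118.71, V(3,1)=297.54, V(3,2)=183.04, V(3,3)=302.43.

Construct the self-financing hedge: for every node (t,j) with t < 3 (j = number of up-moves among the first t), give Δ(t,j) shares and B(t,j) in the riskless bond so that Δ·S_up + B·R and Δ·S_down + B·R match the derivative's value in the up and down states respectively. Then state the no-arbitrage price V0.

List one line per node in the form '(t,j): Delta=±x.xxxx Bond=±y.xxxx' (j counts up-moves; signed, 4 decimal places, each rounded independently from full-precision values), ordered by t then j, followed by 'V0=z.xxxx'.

No-arbitrage ⇒ martingale measure with p* = (R−d)/(u−d) = 0.5556.
At expiry t=3: V(3,0)=118.7100, V(3,1)=297.5400, V(3,2)=183.0400, V(3,3)=302.4300
Node (2,0) S=137.2750: V=(p*·297.5400+(1−p*)·118.7100)/1.1=198.2364; Δ=(297.5400−118.7100)/(178.4575−116.6837)=2.8949; B=V−Δ·S=-199.1636
Node (2,1) S=209.9500: V=(p*·183.0400+(1−p*)·297.5400)/1.1=212.6626; Δ=(183.0400−297.5400)/(272.9350−178.4575)=-1.2119; B=V−Δ·S=467.1071
Node (2,2) S=321.1000: V=(p*·302.4300+(1−p*)·183.0400)/1.1=226.6980; Δ=(302.4300−183.0400)/(417.4300−272.9350)=0.8263; B=V−Δ·S=-38.6131
Node (1,0) S=161.5000: V=(p*·212.6626+(1−p*)·198.2364)/1.1=187.5009; Δ=(212.6626−198.2364)/(209.9500−137.2750)=0.1985; B=V−Δ·S=155.4425
Node (1,1) S=247.0000: V=(p*·226.6980+(1−p*)·212.6626)/1.1=200.4182; Δ=(226.6980−212.6626)/(321.1000−209.9500)=0.1263; B=V−Δ·S=169.2285
Node (0,0) S=190.0000: V=(p*·200.4182+(1−p*)·187.5009)/1.1=176.9793; Δ=(200.4182−187.5009)/(247.0000−161.5000)=0.1511; B=V−Δ·S=148.2740
The time-0 hedge costs 176.9793, which is the no-arbitrage price.

(0,0): Delta=0.1511 Bond=148.2740
(1,0): Delta=0.1985 Bond=155.4425
(1,1): Delta=0.1263 Bond=169.2285
(2,0): Delta=2.8949 Bond=-199.1636
(2,1): Delta=-1.2119 Bond=467.1071
(2,2): Delta=0.8263 Bond=-38.6131
V0=176.9793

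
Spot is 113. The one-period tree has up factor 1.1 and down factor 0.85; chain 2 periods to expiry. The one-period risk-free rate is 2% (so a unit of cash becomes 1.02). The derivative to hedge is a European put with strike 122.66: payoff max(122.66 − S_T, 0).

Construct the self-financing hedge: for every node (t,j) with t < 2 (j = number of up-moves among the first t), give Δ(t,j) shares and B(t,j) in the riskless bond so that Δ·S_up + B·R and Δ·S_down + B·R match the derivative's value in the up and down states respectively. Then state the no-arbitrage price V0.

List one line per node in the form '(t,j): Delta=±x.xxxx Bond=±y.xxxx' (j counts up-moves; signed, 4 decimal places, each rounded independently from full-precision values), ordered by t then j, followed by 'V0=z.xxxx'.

Since d<R<u, set p* = (R−d)/(u−d) = 0.6800; price each node as the discounted p*-expectation of its children.
At expiry t=2: V(2,0)=41.0175, V(2,1)=17.0050, V(2,2)=0.0000
  t=1,j=0: stock 96.0500 → up 105.6550 (V=17.0050), down 81.6425 (V=41.0175). Price 24.2049; hedge Δ=-1.0000, bond B=120.2549.
  t=1,j=1: stock 124.3000 → up 136.7300 (V=0.0000), down 105.6550 (V=17.0050). Price 5.3349; hedge Δ=-0.5472, bond B=73.3549.
  t=0,j=0: stock 113.0000 → up 124.3000 (V=5.3349), down 96.0500 (V=24.2049). Price 11.1503; hedge Δ=-0.6680, bond B=86.6303.
Check: Δ(0,0)·S0 + B(0,0) = 11.1503 = V0.

(0,0): Delta=-0.6680 Bond=86.6303
(1,0): Delta=-1.0000 Bond=120.2549
(1,1): Delta=-0.5472 Bond=73.3549
V0=11.1503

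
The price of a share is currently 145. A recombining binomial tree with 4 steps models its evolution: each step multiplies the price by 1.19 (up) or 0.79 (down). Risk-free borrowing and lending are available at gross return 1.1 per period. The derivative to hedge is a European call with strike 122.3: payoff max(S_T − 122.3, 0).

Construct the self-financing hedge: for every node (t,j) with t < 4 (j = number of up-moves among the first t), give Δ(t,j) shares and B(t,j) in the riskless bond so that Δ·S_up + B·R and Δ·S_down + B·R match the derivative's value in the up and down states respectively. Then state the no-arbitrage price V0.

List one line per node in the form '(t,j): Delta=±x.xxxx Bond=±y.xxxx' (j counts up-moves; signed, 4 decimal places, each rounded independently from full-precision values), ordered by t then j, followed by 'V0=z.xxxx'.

Risk-neutral probability p* = (R−d)/(u−d) = (1.1−0.79)/(1.19−0.79) = 0.7750.
Payoff layer (t=4): V(4,0)=0.0000, V(4,1)=0.0000, V(4,2)=5.8493, V(4,3)=70.7350, V(4,4)=168.4742
Node (3,0) S=71.4907: V=(p*·0.0000+(1−p*)·0.0000)/1.1=0.0000; Δ=(0.0000−0.0000)/(85.0739−56.4776)=0.0000; B=V−Δ·S=0.0000
Node (3,1) S=107.6885: V=(p*·5.8493+(1−p*)·0.0000)/1.1=4.1211; Δ=(5.8493−0.0000)/(128.1493−85.0739)=0.1358; B=V−Δ·S=-10.5021
Node (3,2) S=162.2143: V=(p*·70.7350+(1−p*)·5.8493)/1.1=51.0324; Δ=(70.7350−5.8493)/(193.0350−128.1493)=1.0000; B=V−Δ·S=-111.1818
Node (3,3) S=244.3481: V=(p*·168.4742+(1−p*)·70.7350)/1.1=133.1662; Δ=(168.4742−70.7350)/(290.7742−193.0350)=1.0000; B=V−Δ·S=-111.1818
Node (2,0) S=90.4945: V=(p*·4.1211+(1−p*)·0.0000)/1.1=2.9035; Δ=(4.1211−0.0000)/(107.6885−71.4907)=0.1138; B=V−Δ·S=-7.3992
Node (2,1) S=136.3145: V=(p*·51.0324+(1−p*)·4.1211)/1.1=36.7976; Δ=(51.0324−4.1211)/(162.2143−107.6885)=0.8604; B=V−Δ·S=-80.4808
Node (2,2) S=205.3345: V=(p*·133.1662+(1−p*)·51.0324)/1.1=104.2601; Δ=(133.1662−51.0324)/(244.3481−162.2143)=1.0000; B=V−Δ·S=-101.0744
Node (1,0) S=114.5500: V=(p*·36.7976+(1−p*)·2.9035)/1.1=26.5195; Δ=(36.7976−2.9035)/(136.3145−90.4945)=0.7397; B=V−Δ·S=-58.2159
Node (1,1) S=172.5500: V=(p*·104.2601+(1−p*)·36.7976)/1.1=80.9828; Δ=(104.2601−36.7976)/(205.3345−136.3145)=0.9774; B=V−Δ·S=-87.6735
Node (0,0) S=145.0000: V=(p*·80.9828+(1−p*)·26.5195)/1.1=62.4805; Δ=(80.9828−26.5195)/(172.5500−114.5500)=0.9390; B=V−Δ·S=-73.6777
Root portfolio cost Δ·145+B reproduces V0=62.4805.

(0,0): Delta=0.9390 Bond=-73.6777
(1,0): Delta=0.7397 Bond=-58.2159
(1,1): Delta=0.9774 Bond=-87.6735
(2,0): Delta=0.1138 Bond=-7.3992
(2,1): Delta=0.8604 Bond=-80.4808
(2,2): Delta=1.0000 Bond=-101.0744
(3,0): Delta=0.0000 Bond=0.0000
(3,1): Delta=0.1358 Bond=-10.5021
(3,2): Delta=1.0000 Bond=-111.1818
(3,3): Delta=1.0000 Bond=-111.1818
V0=62.4805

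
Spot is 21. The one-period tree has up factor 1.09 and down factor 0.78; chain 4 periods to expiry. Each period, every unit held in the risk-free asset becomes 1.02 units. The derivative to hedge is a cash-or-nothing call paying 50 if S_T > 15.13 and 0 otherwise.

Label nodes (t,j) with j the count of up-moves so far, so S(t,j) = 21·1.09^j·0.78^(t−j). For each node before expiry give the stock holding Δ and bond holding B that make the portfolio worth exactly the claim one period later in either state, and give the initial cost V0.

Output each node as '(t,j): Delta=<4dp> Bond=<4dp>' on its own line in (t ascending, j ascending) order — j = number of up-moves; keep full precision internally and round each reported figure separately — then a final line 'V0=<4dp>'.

Under the risk-neutral measure, an up-move has probability p* = (R−d)/(u−d) = 0.7742 and values discount at R = 1.02.
Terminal values V(4,·): V(4,0)=0.0000, V(4,1)=0.0000, V(4,2)=50.0000, V(4,3)=50.0000, V(4,4)=50.0000
Node (3,0) S=9.9656: V=(p*·0.0000+(1−p*)·0.0000)/1.02=0.0000; Δ=(0.0000−0.0000)/(10.8625−7.7732)=0.0000; B=V−Δ·S=0.0000
Node (3,1) S=13.9263: V=(p*·50.0000+(1−p*)·0.0000)/1.02=37.9507; Δ=(50.0000−0.0000)/(15.1796−10.8625)=11.5817; B=V−Δ·S=-123.3397
Node (3,2) S=19.4611: V=(p*·50.0000+(1−p*)·50.0000)/1.02=49.0196; Δ=(50.0000−50.0000)/(21.2126−15.1796)=0.0000; B=V−Δ·S=49.0196
Node (3,3) S=27.1956: V=(p*·50.0000+(1−p*)·50.0000)/1.02=49.0196; Δ=(50.0000−50.0000)/(29.6432−21.2126)=0.0000; B=V−Δ·S=49.0196
Node (2,0) S=12.7764: V=(p*·37.9507+(1−p*)·0.0000)/1.02=28.8051; Δ=(37.9507−0.0000)/(13.9263−9.9656)=9.5818; B=V−Δ·S=-93.6164
Node (2,1) S=17.8542: V=(p*·49.0196+(1−p*)·37.9507)/1.02=45.6080; Δ=(49.0196−37.9507)/(19.4611−13.9263)=1.9999; B=V−Δ·S=9.9017
Node (2,2) S=24.9501: V=(p*·49.0196+(1−p*)·49.0196)/1.02=48.0584; Δ=(49.0196−49.0196)/(27.1956−19.4611)=0.0000; B=V−Δ·S=48.0584
Node (1,0) S=16.3800: V=(p*·45.6080+(1−p*)·28.8051)/1.02=40.9939; Δ=(45.6080−28.8051)/(17.8542−12.7764)=3.3091; B=V−Δ·S=-13.2092
Node (1,1) S=22.8900: V=(p*·48.0584+(1−p*)·45.6080)/1.02=46.5736; Δ=(48.0584−45.6080)/(24.9501−17.8542)=0.3453; B=V−Δ·S=38.6690
Node (0,0) S=21.0000: V=(p*·46.5736+(1−p*)·40.9939)/1.02=44.4252; Δ=(46.5736−40.9939)/(22.8900−16.3800)=0.8571; B=V−Δ·S=26.4261
The time-0 hedge costs 44.4252, which is the no-arbitrage price.

(0,0): Delta=0.8571 Bond=26.4261
(1,0): Delta=3.3091 Bond=-13.2092
(1,1): Delta=0.3453 Bond=38.6690
(2,0): Delta=9.5818 Bond=-93.6164
(2,1): Delta=1.9999 Bond=9.9017
(2,2): Delta=0.0000 Bond=48.0584
(3,0): Delta=0.0000 Bond=0.0000
(3,1): Delta=11.5817 Bond=-123.3397
(3,2): Delta=0.0000 Bond=49.0196
(3,3): Delta=0.0000 Bond=49.0196
V0=44.4252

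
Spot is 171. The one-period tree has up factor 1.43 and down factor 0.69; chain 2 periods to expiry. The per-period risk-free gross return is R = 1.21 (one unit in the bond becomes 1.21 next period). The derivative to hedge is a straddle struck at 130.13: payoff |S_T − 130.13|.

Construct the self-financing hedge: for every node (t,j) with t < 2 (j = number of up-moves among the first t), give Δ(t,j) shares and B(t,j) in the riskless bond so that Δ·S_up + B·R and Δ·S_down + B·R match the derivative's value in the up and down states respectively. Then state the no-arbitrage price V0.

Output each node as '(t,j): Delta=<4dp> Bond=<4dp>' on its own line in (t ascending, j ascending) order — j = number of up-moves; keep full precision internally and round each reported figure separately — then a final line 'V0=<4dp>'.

No-arbitrage ⇒ martingale measure with p* = (R−d)/(u−d) = 0.7027.
Terminal values V(2,·): V(2,0)=48.7169, V(2,1)=38.5957, V(2,2)=219.5479
(1,0): S=117.9900. Δ = (V_up−V_dn)/(S_up−S_dn) = (38.5957−48.7169)/(168.7257−81.4131) = -0.1159. V = [p*·38.5957 + (1−p*)·48.7169]/1.21 = 34.3841. B = V − Δ·S = 48.0614.
(1,1): S=244.5300. Δ = (V_up−V_dn)/(S_up−S_dn) = (219.5479−38.5957)/(349.6779−168.7257) = 1.0000. V = [p*·219.5479 + (1−p*)·38.5957]/1.21 = 136.9845. B = V − Δ·S = -107.5455.
(0,0): S=171.0000. Δ = (V_up−V_dn)/(S_up−S_dn) = (136.9845−34.3841)/(244.5300−117.9900) = 0.8108. V = [p*·136.9845 + (1−p*)·34.3841]/1.21 = 88.0014. B = V − Δ·S = -50.6479.
Check: Δ(0,0)·S0 + B(0,0) = 88.0014 = V0.

(0,0): Delta=0.8108 Bond=-50.6479
(1,0): Delta=-0.1159 Bond=48.0614
(1,1): Delta=1.0000 Bond=-107.5455
V0=88.0014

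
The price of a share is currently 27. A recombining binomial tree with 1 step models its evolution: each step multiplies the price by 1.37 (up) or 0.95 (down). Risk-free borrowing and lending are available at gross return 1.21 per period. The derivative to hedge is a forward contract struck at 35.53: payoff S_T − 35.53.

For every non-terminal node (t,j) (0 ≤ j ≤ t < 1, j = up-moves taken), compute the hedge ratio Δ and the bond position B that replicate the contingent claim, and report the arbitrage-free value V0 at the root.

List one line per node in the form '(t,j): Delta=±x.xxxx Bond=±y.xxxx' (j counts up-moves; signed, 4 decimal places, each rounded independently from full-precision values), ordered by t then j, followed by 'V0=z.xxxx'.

Risk-neutral probability p* = (R−d)/(u−d) = (1.21−0.95)/(1.37−0.95) = 0.6190.
Terminal values V(1,·): V(1,0)=-9.8800, V(1,1)=1.4600
Node (0,0) S=27.0000: V=(p*·1.4600+(1−p*)·-9.8800)/1.21=-2.3636; Δ=(1.4600−-9.8800)/(36.9900−25.6500)=1.0000; B=V−Δ·S=-29.3636
The time-0 hedge costs -2.3636, which is the no-arbitrage price.

(0,0): Delta=1.0000 Bond=-29.3636
V0=-2.3636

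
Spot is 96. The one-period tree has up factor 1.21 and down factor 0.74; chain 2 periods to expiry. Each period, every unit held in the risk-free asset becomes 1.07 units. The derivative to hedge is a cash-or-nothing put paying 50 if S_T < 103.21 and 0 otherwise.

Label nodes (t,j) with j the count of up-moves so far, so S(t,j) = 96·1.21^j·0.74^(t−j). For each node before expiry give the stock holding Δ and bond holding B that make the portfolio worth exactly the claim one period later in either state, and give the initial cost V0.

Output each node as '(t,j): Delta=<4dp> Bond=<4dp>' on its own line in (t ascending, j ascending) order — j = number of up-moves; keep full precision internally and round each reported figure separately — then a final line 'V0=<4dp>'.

(0,0): Delta=-0.7272 Bond=91.9503
(1,0): Delta=0.0000 Bond=46.7290
(1,1): Delta=-0.9158 Bond=120.3022
V0=22.1424

Since d<R<u, set p* = (R−d)/(u−d) = 0.7021; price each node as the discounted p*-expectation of its children.
Payoff layer (t=2): V(2,0)=50.0000, V(2,1)=50.0000, V(2,2)=0.0000
Node (1,0) S=71.0400: V=(p*·50.0000+(1−p*)·50.0000)/1.07=46.7290; Δ=(50.0000−50.0000)/(85.9584−52.5696)=0.0000; B=V−Δ·S=46.7290
Node (1,1) S=116.1600: V=(p*·0.0000+(1−p*)·50.0000)/1.07=13.9193; Δ=(0.0000−50.0000)/(140.5536−85.9584)=-0.9158; B=V−Δ·S=120.3022
Node (0,0) S=96.0000: V=(p*·13.9193+(1−p*)·46.7290)/1.07=22.1424; Δ=(13.9193−46.7290)/(116.1600−71.0400)=-0.7272; B=V−Δ·S=91.9503
Check: Δ(0,0)·S0 + B(0,0) = 22.1424 = V0.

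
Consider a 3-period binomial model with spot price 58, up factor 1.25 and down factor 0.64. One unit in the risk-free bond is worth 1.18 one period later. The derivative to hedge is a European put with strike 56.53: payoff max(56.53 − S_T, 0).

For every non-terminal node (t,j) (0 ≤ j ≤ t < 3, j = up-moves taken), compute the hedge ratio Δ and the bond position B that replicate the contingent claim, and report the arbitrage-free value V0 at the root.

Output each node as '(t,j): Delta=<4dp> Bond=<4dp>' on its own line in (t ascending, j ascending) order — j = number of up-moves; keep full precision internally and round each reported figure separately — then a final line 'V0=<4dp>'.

(0,0): Delta=-0.1145 Bond=7.2526
(1,0): Delta=-0.9513 Bond=39.6184
(1,1): Delta=-0.0590 Bond=4.5318
(2,0): Delta=-1.0000 Bond=47.9068
(2,1): Delta=-0.9481 Bond=46.5997
(2,2): Delta=0.0000 Bond=0.0000
V0=0.6092

Since d<R<u, set p* = (R−d)/(u−d) = 0.8852; price each node as the discounted p*-expectation of its children.
Terminal values V(3,·): V(3,0)=41.3256, V(3,1)=26.8340, V(3,2)=0.0000, V(3,3)=0.0000
  t=2,j=0: stock 23.7568 → up 29.6960 (V=26.8340), down 15.2044 (V=41.3256). Price 24.1500; hedge Δ=-1.0000, bond B=47.9068.
  t=2,j=1: stock 46.4000 → up 58.0000 (V=0.0000), down 29.6960 (V=26.8340). Price 2.6096; hedge Δ=-0.9481, bond B=46.5997.
  t=2,j=2: stock 90.6250 → up 113.2812 (V=0.0000), down 58.0000 (V=0.0000). Price 0.0000; hedge Δ=0.0000, bond B=0.0000.
  t=1,j=0: stock 37.1200 → up 46.4000 (V=2.6096), down 23.7568 (V=24.1500). Price 4.3063; hedge Δ=-0.9513, bond B=39.6184.
  t=1,j=1: stock 72.5000 → up 90.6250 (V=0.0000), down 46.4000 (V=2.6096). Price 0.2538; hedge Δ=-0.0590, bond B=4.5318.
  t=0,j=0: stock 58.0000 → up 72.5000 (V=0.2538), down 37.1200 (V=4.3063). Price 0.6092; hedge Δ=-0.1145, bond B=7.2526.
The time-0 hedge costs 0.6092, which is the no-arbitrage price.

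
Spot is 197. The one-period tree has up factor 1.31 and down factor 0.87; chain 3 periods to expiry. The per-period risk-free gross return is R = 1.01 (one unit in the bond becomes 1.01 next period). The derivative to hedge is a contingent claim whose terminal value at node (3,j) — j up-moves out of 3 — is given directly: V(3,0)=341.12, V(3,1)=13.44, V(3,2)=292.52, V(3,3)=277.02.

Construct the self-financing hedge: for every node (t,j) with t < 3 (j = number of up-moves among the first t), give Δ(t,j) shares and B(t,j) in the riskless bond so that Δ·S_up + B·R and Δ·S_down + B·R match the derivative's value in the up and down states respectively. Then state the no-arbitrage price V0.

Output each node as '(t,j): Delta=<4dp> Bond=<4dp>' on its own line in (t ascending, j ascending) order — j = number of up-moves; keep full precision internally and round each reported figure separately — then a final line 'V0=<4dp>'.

The replicating-portfolio and risk-neutral prices coincide; use p* = (1.01−0.87)/(1.31−0.87) = 0.3182 for the latter.
Terminal payoffs: V(3,0)=341.1200, V(3,1)=13.4400, V(3,2)=292.5200, V(3,3)=277.0200
Node (2,0) S=149.1093: V=(p*·13.4400+(1−p*)·341.1200)/1.01=234.5131; Δ=(13.4400−341.1200)/(195.3332−129.7251)=-4.9945; B=V−Δ·S=979.2403
Node (2,1) S=224.5209: V=(p*·292.5200+(1−p*)·13.4400)/1.01=101.2259; Δ=(292.5200−13.4400)/(294.1224−195.3332)=2.8250; B=V−Δ·S=-533.0468
Node (2,2) S=338.0717: V=(p*·277.0200+(1−p*)·292.5200)/1.01=284.7408; Δ=(277.0200−292.5200)/(442.8739−294.1224)=-0.1042; B=V−Δ·S=319.9680
Node (1,0) S=171.3900: V=(p*·101.2259+(1−p*)·234.5131)/1.01=190.2015; Δ=(101.2259−234.5131)/(224.5209−149.1093)=-1.7675; B=V−Δ·S=493.1268
Node (1,1) S=258.0700: V=(p*·284.7408+(1−p*)·101.2259)/1.01=158.0366; Δ=(284.7408−101.2259)/(338.0717−224.5209)=1.6161; B=V−Δ·S=-259.0426
Node (0,0) S=197.0000: V=(p*·158.0366+(1−p*)·190.2015)/1.01=178.1854; Δ=(158.0366−190.2015)/(258.0700−171.3900)=-0.3711; B=V−Δ·S=251.2873
Check: Δ(0,0)·S0 + B(0,0) = 178.1854 = V0.

(0,0): Delta=-0.3711 Bond=251.2873
(1,0): Delta=-1.7675 Bond=493.1268
(1,1): Delta=1.6161 Bond=-259.0426
(2,0): Delta=-4.9945 Bond=979.2403
(2,1): Delta=2.8250 Bond=-533.0468
(2,2): Delta=-0.1042 Bond=319.9680
V0=178.1854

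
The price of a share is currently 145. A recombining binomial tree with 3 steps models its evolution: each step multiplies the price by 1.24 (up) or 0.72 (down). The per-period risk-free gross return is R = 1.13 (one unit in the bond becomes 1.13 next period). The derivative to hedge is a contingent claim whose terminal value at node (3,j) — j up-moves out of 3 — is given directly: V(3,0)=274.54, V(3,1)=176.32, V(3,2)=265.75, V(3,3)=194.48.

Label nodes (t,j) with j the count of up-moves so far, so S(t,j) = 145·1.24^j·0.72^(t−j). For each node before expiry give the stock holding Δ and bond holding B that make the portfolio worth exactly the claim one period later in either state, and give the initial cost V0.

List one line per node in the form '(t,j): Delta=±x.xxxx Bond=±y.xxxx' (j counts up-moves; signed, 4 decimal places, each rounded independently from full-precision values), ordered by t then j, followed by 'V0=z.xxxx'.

(0,0): Delta=-0.1960 Bond=181.8831
(1,0): Delta=0.8107 Bond=100.4258
(1,1): Delta=-0.3528 Bond=233.7260
(2,0): Delta=-2.5128 Bond=363.3070
(2,1): Delta=1.3285 Bond=46.4547
(2,2): Delta=-0.6147 Bond=322.5058
V0=153.4644

Since d<R<u, set p* = (R−d)/(u−d) = 0.7885; price each node as the discounted p*-expectation of its children.
At expiry t=3: V(3,0)=274.5400, V(3,1)=176.3200, V(3,2)=265.7500, V(3,3)=194.4800
Node (2,0) S=75.1680: V=(p*·176.3200+(1−p*)·274.5400)/1.13=174.4224; Δ=(176.3200−274.5400)/(93.2083−54.1210)=-2.5128; B=V−Δ·S=363.3070
Node (2,1) S=129.4560: V=(p*·265.7500+(1−p*)·176.3200)/1.13=218.4355; Δ=(265.7500−176.3200)/(160.5254−93.2083)=1.3285; B=V−Δ·S=46.4547
Node (2,2) S=222.9520: V=(p*·194.4800+(1−p*)·265.7500)/1.13=185.4481; Δ=(194.4800−265.7500)/(276.4605−160.5254)=-0.6147; B=V−Δ·S=322.5058
Node (1,0) S=104.4000: V=(p*·218.4355+(1−p*)·174.4224)/1.13=185.0664; Δ=(218.4355−174.4224)/(129.4560−75.1680)=0.8107; B=V−Δ·S=100.4258
Node (1,1) S=179.8000: V=(p*·185.4481+(1−p*)·218.4355)/1.13=170.2887; Δ=(185.4481−218.4355)/(222.9520−129.4560)=-0.3528; B=V−Δ·S=233.7260
Node (0,0) S=145.0000: V=(p*·170.2887+(1−p*)·185.0664)/1.13=153.4644; Δ=(170.2887−185.0664)/(179.8000−104.4000)=-0.1960; B=V−Δ·S=181.8831
Check: Δ(0,0)·S0 + B(0,0) = 153.4644 = V0.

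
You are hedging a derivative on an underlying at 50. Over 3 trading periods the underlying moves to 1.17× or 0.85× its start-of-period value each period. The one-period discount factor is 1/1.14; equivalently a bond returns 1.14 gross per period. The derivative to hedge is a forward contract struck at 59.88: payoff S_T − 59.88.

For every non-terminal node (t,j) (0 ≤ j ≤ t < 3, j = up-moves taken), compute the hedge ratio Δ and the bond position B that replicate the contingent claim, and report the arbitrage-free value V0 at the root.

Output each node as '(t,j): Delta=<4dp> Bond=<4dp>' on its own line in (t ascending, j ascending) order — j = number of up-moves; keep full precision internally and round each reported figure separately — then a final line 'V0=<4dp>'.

The replicating-portfolio and risk-neutral prices coincide; use p* = (1.14−0.85)/(1.17−0.85) = 0.9062 for the latter.
Terminal values V(3,·): V(3,0)=-29.1738, V(3,1)=-17.6138, V(3,2)=-1.7018, V(3,3)=20.2006
Node (2,0) S=36.1250: V=(p*·-17.6138+(1−p*)·-29.1738)/1.14=-16.4013; Δ=(-17.6138−-29.1738)/(42.2662−30.7062)=1.0000; B=V−Δ·S=-52.5263
Node (2,1) S=49.7250: V=(p*·-1.7018+(1−p*)·-17.6138)/1.14=-2.8013; Δ=(-1.7018−-17.6138)/(58.1782−42.2662)=1.0000; B=V−Δ·S=-52.5263
Node (2,2) S=68.4450: V=(p*·20.2006+(1−p*)·-1.7018)/1.14=15.9187; Δ=(20.2006−-1.7018)/(80.0806−58.1782)=1.0000; B=V−Δ·S=-52.5263
Node (1,0) S=42.5000: V=(p*·-2.8013+(1−p*)·-16.4013)/1.14=-3.5757; Δ=(-2.8013−-16.4013)/(49.7250−36.1250)=1.0000; B=V−Δ·S=-46.0757
Node (1,1) S=58.5000: V=(p*·15.9187+(1−p*)·-2.8013)/1.14=12.4243; Δ=(15.9187−-2.8013)/(68.4450−49.7250)=1.0000; B=V−Δ·S=-46.0757
Node (0,0) S=50.0000: V=(p*·12.4243+(1−p*)·-3.5757)/1.14=9.5827; Δ=(12.4243−-3.5757)/(58.5000−42.5000)=1.0000; B=V−Δ·S=-40.4173
The time-0 hedge costs 9.5827, which is the no-arbitrage price.

(0,0): Delta=1.0000 Bond=-40.4173
(1,0): Delta=1.0000 Bond=-46.0757
(1,1): Delta=1.0000 Bond=-46.0757
(2,0): Delta=1.0000 Bond=-52.5263
(2,1): Delta=1.0000 Bond=-52.5263
(2,2): Delta=1.0000 Bond=-52.5263
V0=9.5827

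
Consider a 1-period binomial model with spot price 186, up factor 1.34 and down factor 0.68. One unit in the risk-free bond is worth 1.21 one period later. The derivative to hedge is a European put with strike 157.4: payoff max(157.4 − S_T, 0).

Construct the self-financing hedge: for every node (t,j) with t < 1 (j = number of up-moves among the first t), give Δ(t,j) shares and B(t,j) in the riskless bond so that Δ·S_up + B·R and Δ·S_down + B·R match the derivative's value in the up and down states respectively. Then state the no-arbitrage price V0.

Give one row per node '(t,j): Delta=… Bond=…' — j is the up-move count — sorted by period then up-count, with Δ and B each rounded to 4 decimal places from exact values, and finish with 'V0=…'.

Since d<R<u, set p* = (R−d)/(u−d) = 0.8030; price each node as the discounted p*-expectation of its children.
At expiry t=1: V(1,0)=30.9200, V(1,1)=0.0000
Node (0,0) S=186.0000: V=(p*·0.0000+(1−p*)·30.9200)/1.21=5.0333; Δ=(0.0000−30.9200)/(249.2400−126.4800)=-0.2519; B=V−Δ·S=51.8818
Check: Δ(0,0)·S0 + B(0,0) = 5.0333 = V0.

(0,0): Delta=-0.2519 Bond=51.8818
V0=5.0333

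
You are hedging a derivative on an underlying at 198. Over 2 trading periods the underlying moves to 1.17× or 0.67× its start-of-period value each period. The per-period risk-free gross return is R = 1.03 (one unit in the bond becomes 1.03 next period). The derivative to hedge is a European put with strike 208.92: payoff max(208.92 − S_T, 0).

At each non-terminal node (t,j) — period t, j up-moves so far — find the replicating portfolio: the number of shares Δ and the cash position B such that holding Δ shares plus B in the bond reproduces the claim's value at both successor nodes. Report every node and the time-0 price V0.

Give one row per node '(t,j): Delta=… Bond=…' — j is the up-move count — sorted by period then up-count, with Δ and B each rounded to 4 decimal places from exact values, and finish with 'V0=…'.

(0,0): Delta=-0.5614 Bond=140.4322
(1,0): Delta=-1.0000 Bond=202.8350
(1,1): Delta=-0.4637 Bond=122.0158
V0=29.2826

The replicating-portfolio and risk-neutral prices coincide; use p* = (1.03−0.67)/(1.17−0.67) = 0.7200 for the latter.
Payoff layer (t=2): V(2,0)=120.0378, V(2,1)=53.7078, V(2,2)=0.0000
Node (1,0) S=132.6600: V=(p*·53.7078+(1−p*)·120.0378)/1.03=70.1750; Δ=(53.7078−120.0378)/(155.2122−88.8822)=-1.0000; B=V−Δ·S=202.8350
Node (1,1) S=231.6600: V=(p*·0.0000+(1−p*)·53.7078)/1.03=14.6002; Δ=(0.0000−53.7078)/(271.0422−155.2122)=-0.4637; B=V−Δ·S=122.0158
Node (0,0) S=198.0000: V=(p*·14.6002+(1−p*)·70.1750)/1.03=29.2826; Δ=(14.6002−70.1750)/(231.6600−132.6600)=-0.5614; B=V−Δ·S=140.4322
Each (Δ,B) replicates both successor values, so the strategy is self-financing and V0 is arbitrage-free.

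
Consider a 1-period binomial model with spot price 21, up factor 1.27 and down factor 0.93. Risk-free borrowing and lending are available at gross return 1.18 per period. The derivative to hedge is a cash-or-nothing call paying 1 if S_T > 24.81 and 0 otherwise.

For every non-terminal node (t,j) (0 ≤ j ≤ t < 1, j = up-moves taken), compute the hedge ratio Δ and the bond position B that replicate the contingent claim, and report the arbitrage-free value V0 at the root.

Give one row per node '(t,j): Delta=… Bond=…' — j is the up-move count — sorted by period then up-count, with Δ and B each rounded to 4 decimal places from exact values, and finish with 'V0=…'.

(0,0): Delta=0.1401 Bond=-2.3180
V0=0.6231

Under the risk-neutral measure, an up-move has probability p* = (R−d)/(u−d) = 0.7353 and values discount at R = 1.18.
Terminal payoffs: V(1,0)=0.0000, V(1,1)=1.0000
(0,0): S=21.0000. Δ = (V_up−V_dn)/(S_up−S_dn) = (1.0000−0.0000)/(26.6700−19.5300) = 0.1401. V = [p*·1.0000 + (1−p*)·0.0000]/1.18 = 0.6231. B = V − Δ·S = -2.3180.
Each (Δ,B) replicates both successor values, so the strategy is self-financing and V0 is arbitrage-free.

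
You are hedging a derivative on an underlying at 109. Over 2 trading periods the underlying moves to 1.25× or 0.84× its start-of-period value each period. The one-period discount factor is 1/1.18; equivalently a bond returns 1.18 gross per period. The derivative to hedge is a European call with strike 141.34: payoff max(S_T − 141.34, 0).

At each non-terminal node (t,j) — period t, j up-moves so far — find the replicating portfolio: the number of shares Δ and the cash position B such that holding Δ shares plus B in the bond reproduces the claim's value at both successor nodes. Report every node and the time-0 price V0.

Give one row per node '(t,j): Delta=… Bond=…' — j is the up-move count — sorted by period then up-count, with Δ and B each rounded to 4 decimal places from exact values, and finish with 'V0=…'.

Risk-neutral probability p* = (R−d)/(u−d) = (1.18−0.84)/(1.25−0.84) = 0.8293.
At expiry t=2: V(2,0)=0.0000, V(2,1)=0.0000, V(2,2)=28.9725
Node (1,0) S=91.5600: V=(p*·0.0000+(1−p*)·0.0000)/1.18=0.0000; Δ=(0.0000−0.0000)/(114.4500−76.9104)=0.0000; B=V−Δ·S=0.0000
Node (1,1) S=136.2500: V=(p*·28.9725+(1−p*)·0.0000)/1.18=20.3610; Δ=(28.9725−0.0000)/(170.3125−114.4500)=0.5186; B=V−Δ·S=-50.3036
Node (0,0) S=109.0000: V=(p*·20.3610+(1−p*)·0.0000)/1.18=14.3091; Δ=(20.3610−0.0000)/(136.2500−91.5600)=0.4556; B=V−Δ·S=-35.3519
Check: Δ(0,0)·S0 + B(0,0) = 14.3091 = V0.

(0,0): Delta=0.4556 Bond=-35.3519
(1,0): Delta=0.0000 Bond=0.0000
(1,1): Delta=0.5186 Bond=-50.3036
V0=14.3091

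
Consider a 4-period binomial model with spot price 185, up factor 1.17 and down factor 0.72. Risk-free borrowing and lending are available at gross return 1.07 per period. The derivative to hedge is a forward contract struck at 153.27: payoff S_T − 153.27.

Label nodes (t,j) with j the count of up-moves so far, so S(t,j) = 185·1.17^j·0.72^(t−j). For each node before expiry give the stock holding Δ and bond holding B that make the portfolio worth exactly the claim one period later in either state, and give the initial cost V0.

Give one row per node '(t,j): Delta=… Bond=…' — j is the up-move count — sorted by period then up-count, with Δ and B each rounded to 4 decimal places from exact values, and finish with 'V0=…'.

(0,0): Delta=1.0000 Bond=-116.9289
(1,0): Delta=1.0000 Bond=-125.1140
(1,1): Delta=1.0000 Bond=-125.1140
(2,0): Delta=1.0000 Bond=-133.8720
(2,1): Delta=1.0000 Bond=-133.8720
(2,2): Delta=1.0000 Bond=-133.8720
(3,0): Delta=1.0000 Bond=-143.2430
(3,1): Delta=1.0000 Bond=-143.2430
(3,2): Delta=1.0000 Bond=-143.2430
(3,3): Delta=1.0000 Bond=-143.2430
V0=68.0711

Under the risk-neutral measure, an up-move has probability p* = (R−d)/(u−d) = 0.7778 and values discount at R = 1.07.
At expiry t=4: V(4,0)=-103.5534, V(4,1)=-72.4805, V(4,2)=-21.9870, V(4,3)=60.0649, V(4,4)=193.3991
(3,0): S=69.0509. Δ = (V_up−V_dn)/(S_up−S_dn) = (-72.4805−-103.5534)/(80.7895−49.7166) = 1.0000. V = [p*·-72.4805 + (1−p*)·-103.5534]/1.07 = -74.1921. B = V − Δ·S = -143.2430.
(3,1): S=112.2077. Δ = (V_up−V_dn)/(S_up−S_dn) = (-21.9870−-72.4805)/(131.2830−80.7895) = 1.0000. V = [p*·-21.9870 + (1−p*)·-72.4805]/1.07 = -31.0353. B = V − Δ·S = -143.2430.
(3,2): S=182.3375. Δ = (V_up−V_dn)/(S_up−S_dn) = (60.0649−-21.9870)/(213.3349−131.2830) = 1.0000. V = [p*·60.0649 + (1−p*)·-21.9870]/1.07 = 39.0945. B = V − Δ·S = -143.2430.
(3,3): S=296.2984. Δ = (V_up−V_dn)/(S_up−S_dn) = (193.3991−60.0649)/(346.6691−213.3349) = 1.0000. V = [p*·193.3991 + (1−p*)·60.0649]/1.07 = 153.0554. B = V − Δ·S = -143.2430.
(2,0): S=95.9040. Δ = (V_up−V_dn)/(S_up−S_dn) = (-31.0353−-74.1921)/(112.2077−69.0509) = 1.0000. V = [p*·-31.0353 + (1−p*)·-74.1921]/1.07 = -37.9680. B = V − Δ·S = -133.8720.
(2,1): S=155.8440. Δ = (V_up−V_dn)/(S_up−S_dn) = (39.0945−-31.0353)/(182.3375−112.2077) = 1.0000. V = [p*·39.0945 + (1−p*)·-31.0353]/1.07 = 21.9720. B = V − Δ·S = -133.8720.
(2,2): S=253.2465. Δ = (V_up−V_dn)/(S_up−S_dn) = (153.0554−39.0945)/(296.2984−182.3375) = 1.0000. V = [p*·153.0554 + (1−p*)·39.0945]/1.07 = 119.3745. B = V − Δ·S = -133.8720.
(1,0): S=133.2000. Δ = (V_up−V_dn)/(S_up−S_dn) = (21.9720−-37.9680)/(155.8440−95.9040) = 1.0000. V = [p*·21.9720 + (1−p*)·-37.9680]/1.07 = 8.0860. B = V − Δ·S = -125.1140.
(1,1): S=216.4500. Δ = (V_up−V_dn)/(S_up−S_dn) = (119.3745−21.9720)/(253.2465−155.8440) = 1.0000. V = [p*·119.3745 + (1−p*)·21.9720]/1.07 = 91.3360. B = V − Δ·S = -125.1140.
(0,0): S=185.0000. Δ = (V_up−V_dn)/(S_up−S_dn) = (91.3360−8.0860)/(216.4500−133.2000) = 1.0000. V = [p*·91.3360 + (1−p*)·8.0860]/1.07 = 68.0711. B = V − Δ·S = -116.9289.
The time-0 hedge costs 68.0711, which is the no-arbitrage price.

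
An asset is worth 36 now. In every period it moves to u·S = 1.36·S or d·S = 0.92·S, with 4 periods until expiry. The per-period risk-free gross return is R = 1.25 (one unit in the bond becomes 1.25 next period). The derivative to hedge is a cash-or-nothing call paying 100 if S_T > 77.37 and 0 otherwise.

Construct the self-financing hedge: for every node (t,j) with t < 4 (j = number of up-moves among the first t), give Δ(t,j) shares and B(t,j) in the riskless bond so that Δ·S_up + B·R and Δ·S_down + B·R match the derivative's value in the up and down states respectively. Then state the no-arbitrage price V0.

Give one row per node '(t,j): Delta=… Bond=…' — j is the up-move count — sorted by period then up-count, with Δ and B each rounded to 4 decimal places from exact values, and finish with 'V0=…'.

No-arbitrage ⇒ martingale measure with p* = (R−d)/(u−d) = 0.7500.
Payoff layer (t=4): V(4,0)=0.0000, V(4,1)=0.0000, V(4,2)=0.0000, V(4,3)=100.0000, V(4,4)=100.0000
Node (3,0) S=28.0328: V=(p*·0.0000+(1−p*)·0.0000)/1.25=0.0000; Δ=(0.0000−0.0000)/(38.1246−25.7901)=0.0000; B=V−Δ·S=0.0000
Node (3,1) S=41.4397: V=(p*·0.0000+(1−p*)·0.0000)/1.25=0.0000; Δ=(0.0000−0.0000)/(56.3581−38.1246)=0.0000; B=V−Δ·S=0.0000
Node (3,2) S=61.2588: V=(p*·100.0000+(1−p*)·0.0000)/1.25=60.0000; Δ=(100.0000−0.0000)/(83.3119−56.3581)=3.7100; B=V−Δ·S=-167.2727
Node (3,3) S=90.5564: V=(p*·100.0000+(1−p*)·100.0000)/1.25=80.0000; Δ=(100.0000−100.0000)/(123.1567−83.3119)=0.0000; B=V−Δ·S=80.0000
Node (2,0) S=30.4704: V=(p*·0.0000+(1−p*)·0.0000)/1.25=0.0000; Δ=(0.0000−0.0000)/(41.4397−28.0328)=0.0000; B=V−Δ·S=0.0000
Node (2,1) S=45.0432: V=(p*·60.0000+(1−p*)·0.0000)/1.25=36.0000; Δ=(60.0000−0.0000)/(61.2588−41.4397)=3.0274; B=V−Δ·S=-100.3636
Node (2,2) S=66.5856: V=(p*·80.0000+(1−p*)·60.0000)/1.25=60.0000; Δ=(80.0000−60.0000)/(90.5564−61.2588)=0.6826; B=V−Δ·S=14.5455
Node (1,0) S=33.1200: V=(p*·36.0000+(1−p*)·0.0000)/1.25=21.6000; Δ=(36.0000−0.0000)/(45.0432−30.4704)=2.4704; B=V−Δ·S=-60.2182
Node (1,1) S=48.9600: V=(p*·60.0000+(1−p*)·36.0000)/1.25=43.2000; Δ=(60.0000−36.0000)/(66.5856−45.0432)=1.1141; B=V−Δ·S=-11.3455
Node (0,0) S=36.0000: V=(p*·43.2000+(1−p*)·21.6000)/1.25=30.2400; Δ=(43.2000−21.6000)/(48.9600−33.1200)=1.3636; B=V−Δ·S=-18.8509
Each (Δ,B) replicates both successor values, so the strategy is self-financing and V0 is arbitrage-free.

(0,0): Delta=1.3636 Bond=-18.8509
(1,0): Delta=2.4704 Bond=-60.2182
(1,1): Delta=1.1141 Bond=-11.3455
(2,0): Delta=0.0000 Bond=0.0000
(2,1): Delta=3.0274 Bond=-100.3636
(2,2): Delta=0.6826 Bond=14.5455
(3,0): Delta=0.0000 Bond=0.0000
(3,1): Delta=0.0000 Bond=0.0000
(3,2): Delta=3.7100 Bond=-167.2727
(3,3): Delta=0.0000 Bond=80.0000
V0=30.2400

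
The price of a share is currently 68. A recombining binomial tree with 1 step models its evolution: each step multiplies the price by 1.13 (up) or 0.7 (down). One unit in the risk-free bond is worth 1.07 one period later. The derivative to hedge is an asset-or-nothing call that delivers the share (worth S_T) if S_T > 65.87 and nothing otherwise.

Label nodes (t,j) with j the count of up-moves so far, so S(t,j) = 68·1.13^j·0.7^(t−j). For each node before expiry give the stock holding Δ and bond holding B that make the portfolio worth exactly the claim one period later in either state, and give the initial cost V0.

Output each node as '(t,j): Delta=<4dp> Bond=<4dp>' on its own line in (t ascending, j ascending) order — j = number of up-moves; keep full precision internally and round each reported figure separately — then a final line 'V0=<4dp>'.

No-arbitrage ⇒ martingale measure with p* = (R−d)/(u−d) = 0.8605.
Payoff layer (t=1): V(1,0)=0.0000, V(1,1)=76.8400
  t=0,j=0: stock 68.0000 → up 76.8400 (V=76.8400), down 47.6000 (V=0.0000). Price 61.7927; hedge Δ=2.6279, bond B=-116.9050.
Each (Δ,B) replicates both successor values, so the strategy is self-financing and V0 is arbitrage-free.

(0,0): Delta=2.6279 Bond=-116.9050
V0=61.7927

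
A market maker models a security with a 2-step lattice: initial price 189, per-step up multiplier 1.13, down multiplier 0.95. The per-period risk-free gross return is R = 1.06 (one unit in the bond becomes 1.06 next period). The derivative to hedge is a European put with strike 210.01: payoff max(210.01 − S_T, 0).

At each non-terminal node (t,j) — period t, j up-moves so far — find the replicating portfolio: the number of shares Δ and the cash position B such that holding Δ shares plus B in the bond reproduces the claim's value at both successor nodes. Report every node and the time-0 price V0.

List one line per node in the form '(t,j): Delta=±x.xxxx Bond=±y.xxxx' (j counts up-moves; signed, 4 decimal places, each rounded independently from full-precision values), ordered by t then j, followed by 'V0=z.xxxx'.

(0,0): Delta=-0.4692 Bond=96.9919
(1,0): Delta=-1.0000 Bond=198.1226
(1,1): Delta=-0.1852 Bond=42.1588
V0=8.3195

Under the risk-neutral measure, an up-move has probability p* = (R−d)/(u−d) = 0.6111 and values discount at R = 1.06.
Terminal values V(2,·): V(2,0)=39.4375, V(2,1)=7.1185, V(2,2)=0.0000
  t=1,j=0: stock 179.5500 → up 202.8915 (V=7.1185), down 170.5725 (V=39.4375). Price 18.5726; hedge Δ=-1.0000, bond B=198.1226.
  t=1,j=1: stock 213.5700 → up 241.3341 (V=0.0000), down 202.8915 (V=7.1185). Price 2.6116; hedge Δ=-0.1852, bond B=42.1588.
  t=0,j=0: stock 189.0000 → up 213.5700 (V=2.6116), down 179.5500 (V=18.5726). Price 8.3195; hedge Δ=-0.4692, bond B=96.9919.
Self-financing check: at every node Δ·S+B equals the discounted successor values.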